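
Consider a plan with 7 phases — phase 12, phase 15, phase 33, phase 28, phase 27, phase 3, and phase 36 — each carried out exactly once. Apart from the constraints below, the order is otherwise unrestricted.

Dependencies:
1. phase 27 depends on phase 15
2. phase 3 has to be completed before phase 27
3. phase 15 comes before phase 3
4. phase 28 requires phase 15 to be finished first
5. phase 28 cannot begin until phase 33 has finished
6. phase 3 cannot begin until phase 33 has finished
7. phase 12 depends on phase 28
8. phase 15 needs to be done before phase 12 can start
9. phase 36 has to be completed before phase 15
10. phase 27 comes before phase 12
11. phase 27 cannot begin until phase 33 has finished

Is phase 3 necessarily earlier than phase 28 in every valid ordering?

No

Nothing in the constraints links phase 3 and phase 28; they are unordered relative to each other.
There exist valid orderings with phase 28 before phase 3, so phase 3 is not required to come first.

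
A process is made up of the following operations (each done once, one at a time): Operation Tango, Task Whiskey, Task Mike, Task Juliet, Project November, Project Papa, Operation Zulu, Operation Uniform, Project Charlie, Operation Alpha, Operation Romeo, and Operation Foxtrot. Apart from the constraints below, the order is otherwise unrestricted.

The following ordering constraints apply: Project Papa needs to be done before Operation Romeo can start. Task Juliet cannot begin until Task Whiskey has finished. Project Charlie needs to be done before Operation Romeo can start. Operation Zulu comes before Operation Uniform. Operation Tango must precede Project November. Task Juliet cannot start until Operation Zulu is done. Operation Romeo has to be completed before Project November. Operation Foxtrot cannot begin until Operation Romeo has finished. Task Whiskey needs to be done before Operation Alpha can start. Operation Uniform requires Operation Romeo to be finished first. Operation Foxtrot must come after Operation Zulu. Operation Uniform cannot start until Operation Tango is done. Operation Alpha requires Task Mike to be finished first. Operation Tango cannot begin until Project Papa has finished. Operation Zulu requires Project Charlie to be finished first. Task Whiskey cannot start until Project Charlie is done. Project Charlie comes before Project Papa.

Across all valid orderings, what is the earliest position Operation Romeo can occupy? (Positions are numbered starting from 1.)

3

Working backwards through the constraints from Operation Romeo, its full set of required predecessors is Project Papa, Project Charlie — 2 of them.
With 2 mandatory predecessors, the earliest Operation Romeo can sit is position 2+1 = 3, and placing just those 2 first achieves it.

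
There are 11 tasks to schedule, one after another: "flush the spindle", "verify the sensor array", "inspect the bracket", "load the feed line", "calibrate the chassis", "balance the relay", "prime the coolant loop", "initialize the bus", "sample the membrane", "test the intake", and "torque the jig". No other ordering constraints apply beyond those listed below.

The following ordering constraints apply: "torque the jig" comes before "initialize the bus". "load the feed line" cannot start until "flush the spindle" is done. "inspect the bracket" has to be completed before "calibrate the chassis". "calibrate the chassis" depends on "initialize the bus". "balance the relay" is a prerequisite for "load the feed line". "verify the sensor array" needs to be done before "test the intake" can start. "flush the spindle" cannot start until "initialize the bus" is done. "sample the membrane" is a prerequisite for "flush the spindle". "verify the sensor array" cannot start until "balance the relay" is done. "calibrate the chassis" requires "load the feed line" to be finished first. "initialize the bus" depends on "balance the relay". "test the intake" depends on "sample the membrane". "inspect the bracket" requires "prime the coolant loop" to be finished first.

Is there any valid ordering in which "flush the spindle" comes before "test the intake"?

Yes

Nothing in the constraints forces "test the intake" before "flush the spindle" — there is no chain from "test the intake" to "flush the spindle".
That means at least one valid schedule has "flush the spindle" before "test the intake".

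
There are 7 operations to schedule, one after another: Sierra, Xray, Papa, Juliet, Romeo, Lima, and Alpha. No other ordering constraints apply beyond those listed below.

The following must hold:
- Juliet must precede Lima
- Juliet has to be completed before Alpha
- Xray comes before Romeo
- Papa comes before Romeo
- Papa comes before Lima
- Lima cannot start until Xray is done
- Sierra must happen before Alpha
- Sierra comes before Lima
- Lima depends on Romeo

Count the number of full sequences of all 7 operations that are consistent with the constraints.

120

The operations with no prerequisites are Sierra, Xray, Papa, Juliet; any of them can be placed first.
Systematically extending each partial ordering one operation at a time and counting, there are 120 complete orderings.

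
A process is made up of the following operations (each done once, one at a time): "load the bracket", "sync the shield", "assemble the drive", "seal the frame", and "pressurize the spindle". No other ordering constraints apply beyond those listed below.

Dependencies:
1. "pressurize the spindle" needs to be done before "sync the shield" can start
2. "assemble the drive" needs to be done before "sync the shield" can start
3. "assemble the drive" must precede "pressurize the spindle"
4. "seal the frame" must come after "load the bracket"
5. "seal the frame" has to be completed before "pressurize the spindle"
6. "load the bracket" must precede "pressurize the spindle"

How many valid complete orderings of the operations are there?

3

The operations with no prerequisites are "load the bracket", "assemble the drive"; any of them can be placed first.
Systematically extending each partial ordering one operation at a time and counting, there are 3 complete orderings.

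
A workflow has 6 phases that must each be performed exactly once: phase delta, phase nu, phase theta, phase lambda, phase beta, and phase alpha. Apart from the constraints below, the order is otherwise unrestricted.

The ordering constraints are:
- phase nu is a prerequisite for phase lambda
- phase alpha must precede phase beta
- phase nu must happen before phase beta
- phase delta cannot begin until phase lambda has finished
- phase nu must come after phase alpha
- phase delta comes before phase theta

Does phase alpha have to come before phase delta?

Following the dependencies: phase alpha → phase nu → phase lambda → phase delta.
That forces phase alpha before phase delta in every valid schedule.

Yes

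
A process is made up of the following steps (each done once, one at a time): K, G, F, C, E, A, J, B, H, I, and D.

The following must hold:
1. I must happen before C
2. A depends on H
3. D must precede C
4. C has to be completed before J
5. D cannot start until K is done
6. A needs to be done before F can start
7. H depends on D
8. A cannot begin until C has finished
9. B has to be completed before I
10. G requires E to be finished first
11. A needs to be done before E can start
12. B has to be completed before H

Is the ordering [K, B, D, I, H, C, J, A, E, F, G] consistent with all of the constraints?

Every stated constraint is respected: B sits at position 2, ahead of H at position 5, and each of the other listed pairs likewise has the predecessor earlier in the sequence.

Yes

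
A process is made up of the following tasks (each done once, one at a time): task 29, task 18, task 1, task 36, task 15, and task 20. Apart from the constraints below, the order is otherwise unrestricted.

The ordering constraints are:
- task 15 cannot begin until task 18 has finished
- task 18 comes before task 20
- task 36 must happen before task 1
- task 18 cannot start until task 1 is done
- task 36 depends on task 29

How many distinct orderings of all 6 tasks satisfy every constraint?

2

Task 29 is the only task with nothing required before it, so every ordering starts there.
Counting all ways to extend the partial order to a total order gives 2.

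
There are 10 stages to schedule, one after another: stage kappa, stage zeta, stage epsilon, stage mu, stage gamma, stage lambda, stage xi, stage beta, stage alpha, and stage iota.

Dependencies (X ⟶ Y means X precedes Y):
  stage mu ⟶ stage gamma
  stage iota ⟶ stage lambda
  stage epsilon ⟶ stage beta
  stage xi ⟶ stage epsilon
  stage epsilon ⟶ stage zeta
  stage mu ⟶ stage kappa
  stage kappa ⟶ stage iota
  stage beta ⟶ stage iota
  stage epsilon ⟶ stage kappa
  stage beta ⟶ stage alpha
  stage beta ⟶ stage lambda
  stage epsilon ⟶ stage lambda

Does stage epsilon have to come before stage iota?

Following the dependencies: stage epsilon → stage kappa → stage iota.
Hence stage epsilon necessarily comes before stage iota.

Yes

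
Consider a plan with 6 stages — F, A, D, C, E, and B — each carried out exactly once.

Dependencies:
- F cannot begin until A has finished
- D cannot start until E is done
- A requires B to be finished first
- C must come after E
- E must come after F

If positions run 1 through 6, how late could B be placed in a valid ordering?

1

Every stage that must follow B has to come after it. Tracing all chains starting from B, those stages are: F, A, D, C, E — 5 in total.
With 5 mandatory successors out of 6 stages total, the latest slot for B is 6−5 = 1, and it's reachable by doing all non-successors before B.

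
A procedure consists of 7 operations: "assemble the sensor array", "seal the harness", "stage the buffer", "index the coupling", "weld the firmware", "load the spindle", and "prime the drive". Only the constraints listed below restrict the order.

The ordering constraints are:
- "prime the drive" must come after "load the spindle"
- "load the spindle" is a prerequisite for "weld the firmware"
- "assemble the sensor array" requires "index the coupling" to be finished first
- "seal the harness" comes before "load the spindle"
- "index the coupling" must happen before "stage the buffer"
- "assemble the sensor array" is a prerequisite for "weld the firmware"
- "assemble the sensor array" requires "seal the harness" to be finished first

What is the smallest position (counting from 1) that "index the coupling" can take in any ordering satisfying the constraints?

Nothing is required before "index the coupling"; it can be the very first operation.

1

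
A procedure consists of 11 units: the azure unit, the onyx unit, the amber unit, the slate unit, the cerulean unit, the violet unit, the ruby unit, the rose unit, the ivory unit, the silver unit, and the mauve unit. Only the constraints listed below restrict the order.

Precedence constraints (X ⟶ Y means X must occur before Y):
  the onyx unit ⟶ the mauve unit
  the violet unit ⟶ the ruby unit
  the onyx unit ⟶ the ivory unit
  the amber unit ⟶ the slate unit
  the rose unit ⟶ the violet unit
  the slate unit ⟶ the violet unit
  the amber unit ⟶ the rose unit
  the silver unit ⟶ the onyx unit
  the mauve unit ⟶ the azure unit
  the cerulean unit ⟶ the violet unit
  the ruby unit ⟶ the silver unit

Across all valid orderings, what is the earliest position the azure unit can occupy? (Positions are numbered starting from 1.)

The units that are forced before the azure unit, directly or transitively, are the onyx unit, the amber unit, the slate unit, the cerulean unit, the violet unit, the ruby unit, the rose unit, the silver unit, the mauve unit. That's 9 units.
With 9 mandatory predecessors, the earliest the azure unit can sit is position 9+1 = 10, and placing just those 9 first achieves it.

10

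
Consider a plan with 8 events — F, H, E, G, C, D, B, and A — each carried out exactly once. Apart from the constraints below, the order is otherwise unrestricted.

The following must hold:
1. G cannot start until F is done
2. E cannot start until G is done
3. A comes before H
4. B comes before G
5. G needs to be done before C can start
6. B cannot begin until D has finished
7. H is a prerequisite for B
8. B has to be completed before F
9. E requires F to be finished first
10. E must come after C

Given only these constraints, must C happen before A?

No

There is a chain A → H → B → G → C, which puts A before C.
So C does not have to come before A — it cannot.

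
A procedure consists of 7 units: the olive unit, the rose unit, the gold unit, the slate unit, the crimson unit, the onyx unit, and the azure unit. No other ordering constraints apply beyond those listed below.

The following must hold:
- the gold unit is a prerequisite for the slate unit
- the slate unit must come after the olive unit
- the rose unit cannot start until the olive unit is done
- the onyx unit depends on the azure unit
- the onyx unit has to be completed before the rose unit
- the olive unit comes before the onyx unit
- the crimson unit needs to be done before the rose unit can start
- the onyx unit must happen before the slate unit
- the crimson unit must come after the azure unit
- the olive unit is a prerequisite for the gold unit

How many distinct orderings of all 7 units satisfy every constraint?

42

2 units have no prerequisites (the olive unit, the azure unit), so any of them could come first.
Enumerating by repeatedly choosing an available unit (one whose prerequisites are all placed) gives 42 distinct complete orderings.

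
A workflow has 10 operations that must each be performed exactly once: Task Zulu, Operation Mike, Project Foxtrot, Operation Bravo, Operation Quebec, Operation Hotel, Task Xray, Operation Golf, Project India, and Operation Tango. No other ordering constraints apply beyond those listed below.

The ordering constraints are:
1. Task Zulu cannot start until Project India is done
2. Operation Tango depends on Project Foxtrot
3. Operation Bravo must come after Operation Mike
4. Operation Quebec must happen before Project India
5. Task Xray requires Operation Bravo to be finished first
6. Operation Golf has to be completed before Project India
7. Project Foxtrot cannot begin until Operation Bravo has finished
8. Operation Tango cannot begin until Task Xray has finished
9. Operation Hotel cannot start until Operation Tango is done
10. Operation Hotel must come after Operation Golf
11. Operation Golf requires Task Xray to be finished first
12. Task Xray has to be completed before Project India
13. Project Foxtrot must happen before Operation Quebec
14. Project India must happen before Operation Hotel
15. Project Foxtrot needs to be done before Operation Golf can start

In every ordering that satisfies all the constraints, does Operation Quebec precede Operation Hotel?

Following the dependencies: Operation Quebec → Project India → Operation Hotel.
Hence Operation Quebec necessarily comes before Operation Hotel.

Yes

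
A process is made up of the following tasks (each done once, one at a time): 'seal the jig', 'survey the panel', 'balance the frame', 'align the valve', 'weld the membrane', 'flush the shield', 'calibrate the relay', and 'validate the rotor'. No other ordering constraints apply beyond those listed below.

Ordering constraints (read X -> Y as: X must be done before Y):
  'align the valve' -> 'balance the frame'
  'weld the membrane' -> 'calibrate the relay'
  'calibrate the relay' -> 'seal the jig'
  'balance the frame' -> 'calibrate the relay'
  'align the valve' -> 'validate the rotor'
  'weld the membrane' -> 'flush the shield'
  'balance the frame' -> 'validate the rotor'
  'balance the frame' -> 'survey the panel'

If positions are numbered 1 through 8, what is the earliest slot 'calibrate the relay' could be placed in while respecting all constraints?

Every task that must precede 'calibrate the relay' has to come before it. Tracing all chains that end at 'calibrate the relay', those tasks are: 'balance the frame', 'align the valve', 'weld the membrane' — 3 in total.
With 3 mandatory predecessors, the earliest 'calibrate the relay' can sit is position 3+1 = 4, and placing just those 3 first achieves it.

4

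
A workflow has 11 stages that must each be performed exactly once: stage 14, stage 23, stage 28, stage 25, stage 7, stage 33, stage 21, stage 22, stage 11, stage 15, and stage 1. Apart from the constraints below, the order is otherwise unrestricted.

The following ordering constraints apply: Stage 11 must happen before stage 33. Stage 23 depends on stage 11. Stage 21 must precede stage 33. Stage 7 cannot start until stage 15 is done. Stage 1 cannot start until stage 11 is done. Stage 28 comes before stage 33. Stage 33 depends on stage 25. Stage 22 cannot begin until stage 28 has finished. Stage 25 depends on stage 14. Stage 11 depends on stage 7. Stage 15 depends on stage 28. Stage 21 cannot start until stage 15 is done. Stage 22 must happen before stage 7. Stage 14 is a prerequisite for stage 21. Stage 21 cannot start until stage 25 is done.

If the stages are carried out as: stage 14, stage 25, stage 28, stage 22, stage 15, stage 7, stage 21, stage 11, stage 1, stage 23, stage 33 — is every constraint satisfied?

Every stated constraint is respected: stage 25 sits at position 2, ahead of stage 33 at position 11, and each of the other listed pairs likewise has the predecessor earlier in the sequence.

Yes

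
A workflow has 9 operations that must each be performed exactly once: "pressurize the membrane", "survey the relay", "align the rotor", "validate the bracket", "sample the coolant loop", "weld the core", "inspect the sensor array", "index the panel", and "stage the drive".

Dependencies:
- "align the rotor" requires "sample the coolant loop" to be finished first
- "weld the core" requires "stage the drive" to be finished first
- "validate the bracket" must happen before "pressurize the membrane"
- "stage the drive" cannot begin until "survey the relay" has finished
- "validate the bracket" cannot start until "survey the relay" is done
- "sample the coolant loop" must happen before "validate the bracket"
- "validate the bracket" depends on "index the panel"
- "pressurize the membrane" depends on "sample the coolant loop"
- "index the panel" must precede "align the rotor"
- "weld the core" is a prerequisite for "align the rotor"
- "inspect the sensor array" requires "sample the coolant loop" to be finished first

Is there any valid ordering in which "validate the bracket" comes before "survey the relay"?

The constraints give a chain "survey the relay" → "validate the bracket", which forces "survey the relay" before "validate the bracket".
Hence "validate the bracket" can never be scheduled before "survey the relay".

No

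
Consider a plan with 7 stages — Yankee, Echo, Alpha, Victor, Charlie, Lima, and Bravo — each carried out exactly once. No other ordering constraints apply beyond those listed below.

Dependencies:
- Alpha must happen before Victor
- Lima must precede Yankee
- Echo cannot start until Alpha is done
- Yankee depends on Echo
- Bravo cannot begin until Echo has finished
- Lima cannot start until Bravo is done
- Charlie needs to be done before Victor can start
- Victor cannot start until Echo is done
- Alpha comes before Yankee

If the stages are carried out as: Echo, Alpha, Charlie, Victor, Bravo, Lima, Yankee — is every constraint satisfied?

Here Alpha comes after Echo.
But one of the constraints requires Alpha before Echo, so this ordering violates it.

No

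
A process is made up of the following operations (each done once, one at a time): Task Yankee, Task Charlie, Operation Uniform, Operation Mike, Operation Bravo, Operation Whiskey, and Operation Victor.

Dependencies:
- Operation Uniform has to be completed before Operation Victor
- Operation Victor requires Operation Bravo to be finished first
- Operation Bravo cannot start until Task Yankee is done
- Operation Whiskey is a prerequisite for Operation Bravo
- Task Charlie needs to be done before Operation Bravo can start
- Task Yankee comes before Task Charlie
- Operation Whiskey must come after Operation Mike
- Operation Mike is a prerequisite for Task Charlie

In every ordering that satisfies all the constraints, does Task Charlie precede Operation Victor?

Yes

Tracing the constraints gives a chain: Task Charlie → Operation Bravo → Operation Victor.
Hence Task Charlie necessarily comes before Operation Victor.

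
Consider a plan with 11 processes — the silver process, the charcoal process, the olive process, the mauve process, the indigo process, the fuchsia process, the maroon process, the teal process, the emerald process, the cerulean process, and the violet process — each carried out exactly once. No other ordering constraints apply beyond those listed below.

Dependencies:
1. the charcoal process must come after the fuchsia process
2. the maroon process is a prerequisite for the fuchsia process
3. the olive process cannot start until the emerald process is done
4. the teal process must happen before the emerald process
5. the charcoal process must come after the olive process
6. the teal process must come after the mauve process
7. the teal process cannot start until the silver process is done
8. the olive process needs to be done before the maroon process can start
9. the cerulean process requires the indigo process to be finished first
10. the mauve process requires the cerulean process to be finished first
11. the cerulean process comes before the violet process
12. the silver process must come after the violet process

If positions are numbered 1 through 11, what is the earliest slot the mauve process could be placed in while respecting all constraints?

Working backwards through the constraints from the mauve process, its full set of required predecessors is the indigo process, the cerulean process — 2 of them.
With 2 mandatory predecessors, the earliest the mauve process can sit is position 2+1 = 3, and placing just those 2 first achieves it.

3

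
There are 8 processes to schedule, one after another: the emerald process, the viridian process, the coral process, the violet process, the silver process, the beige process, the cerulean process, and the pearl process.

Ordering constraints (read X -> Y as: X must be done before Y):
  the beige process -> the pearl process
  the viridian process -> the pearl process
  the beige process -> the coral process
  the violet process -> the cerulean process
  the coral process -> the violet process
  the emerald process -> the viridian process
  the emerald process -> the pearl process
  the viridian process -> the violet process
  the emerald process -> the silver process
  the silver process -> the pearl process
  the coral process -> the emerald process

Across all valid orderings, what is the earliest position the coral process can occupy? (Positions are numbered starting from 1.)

2

Working backwards through the constraints from the coral process, its only required predecessor is the beige process.
So at minimum 1 process comes before the coral process, putting the coral process no earlier than position 2. That position is achievable by scheduling exactly that predecessor first.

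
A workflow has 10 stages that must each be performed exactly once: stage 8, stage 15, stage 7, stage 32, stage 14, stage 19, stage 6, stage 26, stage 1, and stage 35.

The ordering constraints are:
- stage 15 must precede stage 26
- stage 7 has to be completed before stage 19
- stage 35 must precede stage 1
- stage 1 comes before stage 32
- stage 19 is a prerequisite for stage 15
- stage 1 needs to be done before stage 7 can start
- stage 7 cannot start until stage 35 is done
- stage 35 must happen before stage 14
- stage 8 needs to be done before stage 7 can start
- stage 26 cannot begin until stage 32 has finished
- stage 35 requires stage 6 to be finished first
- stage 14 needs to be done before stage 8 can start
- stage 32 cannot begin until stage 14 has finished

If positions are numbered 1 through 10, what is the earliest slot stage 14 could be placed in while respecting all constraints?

3

Every stage that must precede stage 14 has to come before it. Tracing all chains that end at stage 14, those stages are: stage 6, stage 35 — 2 in total.
With 2 mandatory predecessors, the earliest stage 14 can sit is position 2+1 = 3, and placing just those 2 first achieves it.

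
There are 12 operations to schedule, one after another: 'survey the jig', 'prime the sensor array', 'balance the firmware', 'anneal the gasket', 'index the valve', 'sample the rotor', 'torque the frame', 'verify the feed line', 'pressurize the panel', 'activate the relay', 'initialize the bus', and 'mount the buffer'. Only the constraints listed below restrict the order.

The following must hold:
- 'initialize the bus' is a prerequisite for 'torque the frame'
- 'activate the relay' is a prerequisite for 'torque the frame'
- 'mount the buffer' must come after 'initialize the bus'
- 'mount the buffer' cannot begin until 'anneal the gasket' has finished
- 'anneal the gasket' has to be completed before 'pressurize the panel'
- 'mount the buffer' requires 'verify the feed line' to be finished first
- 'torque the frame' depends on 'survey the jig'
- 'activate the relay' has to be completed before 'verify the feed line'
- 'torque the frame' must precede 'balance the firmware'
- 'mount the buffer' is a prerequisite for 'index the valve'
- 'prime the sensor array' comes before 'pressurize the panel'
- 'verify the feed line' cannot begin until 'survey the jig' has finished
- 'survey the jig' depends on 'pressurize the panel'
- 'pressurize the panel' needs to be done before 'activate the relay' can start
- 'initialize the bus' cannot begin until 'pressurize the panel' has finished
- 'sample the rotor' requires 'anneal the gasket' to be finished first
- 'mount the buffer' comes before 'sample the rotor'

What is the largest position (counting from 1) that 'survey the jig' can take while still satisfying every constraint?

6

The operations that are forced after 'survey the jig', directly or by a chain of constraints, are 'balance the firmware', 'index the valve', 'sample the rotor', 'torque the frame', 'verify the feed line', 'mount the buffer'. That's 6 operations.
So at least 6 operations follow 'survey the jig', putting 'survey the jig' no later than position 6. That position is achievable by scheduling everything else first.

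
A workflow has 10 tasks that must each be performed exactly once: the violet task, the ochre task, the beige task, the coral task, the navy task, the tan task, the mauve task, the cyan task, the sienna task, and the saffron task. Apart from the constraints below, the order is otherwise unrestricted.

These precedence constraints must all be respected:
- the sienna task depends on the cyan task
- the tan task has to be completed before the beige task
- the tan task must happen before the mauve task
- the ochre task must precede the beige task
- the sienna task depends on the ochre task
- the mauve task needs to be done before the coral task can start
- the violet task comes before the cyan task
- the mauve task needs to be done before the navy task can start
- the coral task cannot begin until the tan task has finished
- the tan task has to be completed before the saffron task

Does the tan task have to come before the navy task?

There is a constraint chain the tan task → the mauve task → the navy task.
That forces the tan task before the navy task in every valid schedule.

Yes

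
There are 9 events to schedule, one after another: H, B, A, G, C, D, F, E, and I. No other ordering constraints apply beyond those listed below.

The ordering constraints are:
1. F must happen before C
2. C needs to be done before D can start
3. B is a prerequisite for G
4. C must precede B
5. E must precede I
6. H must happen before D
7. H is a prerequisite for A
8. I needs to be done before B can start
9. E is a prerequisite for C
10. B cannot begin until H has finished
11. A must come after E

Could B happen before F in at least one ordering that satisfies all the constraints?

No

There is a dependency chain F → C → B, so B always comes after F.
Hence B can never be scheduled before F.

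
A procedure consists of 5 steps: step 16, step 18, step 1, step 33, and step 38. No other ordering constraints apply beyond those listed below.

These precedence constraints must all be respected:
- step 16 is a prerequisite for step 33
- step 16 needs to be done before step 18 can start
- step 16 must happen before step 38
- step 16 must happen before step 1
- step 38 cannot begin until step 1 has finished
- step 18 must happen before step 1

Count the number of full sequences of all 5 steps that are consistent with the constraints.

Only step 16 has no prerequisites, so it must go first.
Counting all ways to extend the partial order to a total order gives 4.

4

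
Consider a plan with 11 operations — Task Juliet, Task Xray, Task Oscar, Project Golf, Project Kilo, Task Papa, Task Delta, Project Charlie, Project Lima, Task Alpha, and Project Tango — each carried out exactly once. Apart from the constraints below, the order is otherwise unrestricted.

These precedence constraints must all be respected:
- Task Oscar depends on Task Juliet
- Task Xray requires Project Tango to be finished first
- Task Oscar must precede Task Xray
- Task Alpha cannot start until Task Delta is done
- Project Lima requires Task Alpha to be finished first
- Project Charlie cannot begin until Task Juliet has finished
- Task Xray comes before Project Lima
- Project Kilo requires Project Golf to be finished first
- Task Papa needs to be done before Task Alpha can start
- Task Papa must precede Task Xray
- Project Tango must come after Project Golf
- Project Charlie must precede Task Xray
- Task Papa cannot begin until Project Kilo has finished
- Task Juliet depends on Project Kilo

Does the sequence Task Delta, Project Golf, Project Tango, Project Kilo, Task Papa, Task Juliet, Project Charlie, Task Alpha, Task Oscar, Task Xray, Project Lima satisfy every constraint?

Going through the constraints one by one, each required predecessor appears earlier in the sequence than its dependent — e.g. Task Delta (position 1) is before Task Alpha (position 8), as required.

Yes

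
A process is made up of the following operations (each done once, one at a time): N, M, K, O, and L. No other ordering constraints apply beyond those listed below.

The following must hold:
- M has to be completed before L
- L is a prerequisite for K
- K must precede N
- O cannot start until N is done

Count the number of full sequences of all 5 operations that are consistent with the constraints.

M is the only operation with nothing required before it, so every ordering starts there.
Every operation is then forced in turn, so only 1 complete ordering is consistent with the constraints.

1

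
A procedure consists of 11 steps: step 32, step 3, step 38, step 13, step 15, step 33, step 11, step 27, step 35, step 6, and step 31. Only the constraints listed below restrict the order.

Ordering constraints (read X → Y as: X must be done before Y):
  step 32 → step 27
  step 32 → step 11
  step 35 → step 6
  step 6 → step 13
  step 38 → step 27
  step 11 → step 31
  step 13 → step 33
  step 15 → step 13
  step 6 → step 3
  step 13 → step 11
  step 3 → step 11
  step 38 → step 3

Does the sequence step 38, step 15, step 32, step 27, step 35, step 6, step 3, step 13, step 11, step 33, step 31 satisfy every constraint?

Every stated constraint is respected: step 32 sits at position 3, ahead of step 11 at position 9, and each of the other listed pairs likewise has the predecessor earlier in the sequence.

Yes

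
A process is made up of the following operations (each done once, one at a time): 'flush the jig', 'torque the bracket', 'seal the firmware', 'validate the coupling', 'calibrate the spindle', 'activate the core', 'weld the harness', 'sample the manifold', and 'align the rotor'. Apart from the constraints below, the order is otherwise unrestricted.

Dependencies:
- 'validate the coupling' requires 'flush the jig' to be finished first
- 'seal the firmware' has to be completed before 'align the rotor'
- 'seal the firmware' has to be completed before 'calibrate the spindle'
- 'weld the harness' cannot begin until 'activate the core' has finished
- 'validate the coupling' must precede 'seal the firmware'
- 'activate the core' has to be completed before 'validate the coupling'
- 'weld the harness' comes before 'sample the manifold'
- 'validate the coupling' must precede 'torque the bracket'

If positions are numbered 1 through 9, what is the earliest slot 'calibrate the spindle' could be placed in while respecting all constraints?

Every operation that must precede 'calibrate the spindle' has to come before it. Tracing all chains that end at 'calibrate the spindle', those operations are: 'flush the jig', 'seal the firmware', 'validate the coupling', 'activate the core' — 4 in total.
So at minimum 4 operations come before 'calibrate the spindle', putting 'calibrate the spindle' no earlier than position 5. That position is achievable by scheduling exactly those predecessors first.

5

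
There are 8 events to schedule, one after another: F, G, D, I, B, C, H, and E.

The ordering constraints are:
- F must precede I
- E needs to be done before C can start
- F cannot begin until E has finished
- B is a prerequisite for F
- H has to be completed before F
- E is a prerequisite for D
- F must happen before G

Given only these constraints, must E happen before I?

Yes

There is a constraint chain E → F → I.
So E must precede I in any valid ordering.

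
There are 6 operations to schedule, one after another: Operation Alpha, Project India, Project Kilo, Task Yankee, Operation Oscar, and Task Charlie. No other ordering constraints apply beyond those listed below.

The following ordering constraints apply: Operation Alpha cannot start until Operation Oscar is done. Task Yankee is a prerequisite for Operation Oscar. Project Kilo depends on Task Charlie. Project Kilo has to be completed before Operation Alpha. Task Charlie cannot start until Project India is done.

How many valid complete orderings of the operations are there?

The operations with no prerequisites are Project India, Task Yankee; any of them can be placed first.
Enumerating by repeatedly choosing an available operation (one whose prerequisites are all placed) gives 10 distinct complete orderings.

10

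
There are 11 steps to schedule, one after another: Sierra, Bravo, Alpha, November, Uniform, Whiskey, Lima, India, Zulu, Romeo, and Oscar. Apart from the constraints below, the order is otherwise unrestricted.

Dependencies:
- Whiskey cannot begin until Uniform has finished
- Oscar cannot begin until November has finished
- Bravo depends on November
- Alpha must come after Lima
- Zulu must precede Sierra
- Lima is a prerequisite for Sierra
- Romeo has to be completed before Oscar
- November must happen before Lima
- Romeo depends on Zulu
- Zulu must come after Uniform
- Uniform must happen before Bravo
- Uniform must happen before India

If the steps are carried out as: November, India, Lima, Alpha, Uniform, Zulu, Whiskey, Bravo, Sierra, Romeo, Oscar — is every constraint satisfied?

No

In the proposed order, India appears before Uniform.
But one of the constraints requires Uniform before India, so this ordering violates it.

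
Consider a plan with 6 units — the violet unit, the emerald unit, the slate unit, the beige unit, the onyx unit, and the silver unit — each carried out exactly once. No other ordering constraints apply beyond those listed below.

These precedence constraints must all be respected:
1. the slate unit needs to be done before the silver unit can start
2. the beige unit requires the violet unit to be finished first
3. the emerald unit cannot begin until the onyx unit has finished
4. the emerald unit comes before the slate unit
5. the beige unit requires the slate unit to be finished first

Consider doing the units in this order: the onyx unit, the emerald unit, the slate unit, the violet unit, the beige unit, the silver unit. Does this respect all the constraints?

Checking each listed constraint against this order: for instance, the slate unit is in position 3 and the silver unit in position 6, so that constraint holds — and the remaining constraints check out the same way.

Yes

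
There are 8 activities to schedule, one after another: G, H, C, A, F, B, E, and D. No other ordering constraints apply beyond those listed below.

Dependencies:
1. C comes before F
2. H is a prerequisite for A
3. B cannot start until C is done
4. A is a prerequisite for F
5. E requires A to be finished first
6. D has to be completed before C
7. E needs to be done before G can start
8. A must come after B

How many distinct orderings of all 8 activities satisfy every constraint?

The activities with no prerequisites are H, D; any of them can be placed first.
Systematically extending each partial ordering one activity at a time and counting, there are 12 complete orderings.

12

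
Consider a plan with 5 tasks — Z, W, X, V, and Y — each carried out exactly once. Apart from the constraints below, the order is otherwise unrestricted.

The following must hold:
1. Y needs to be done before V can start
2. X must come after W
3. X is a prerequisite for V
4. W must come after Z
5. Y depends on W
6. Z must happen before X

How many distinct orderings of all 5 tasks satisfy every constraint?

Only Z has no prerequisites, so it must go first.
Counting all ways to extend the partial order to a total order gives 2.

2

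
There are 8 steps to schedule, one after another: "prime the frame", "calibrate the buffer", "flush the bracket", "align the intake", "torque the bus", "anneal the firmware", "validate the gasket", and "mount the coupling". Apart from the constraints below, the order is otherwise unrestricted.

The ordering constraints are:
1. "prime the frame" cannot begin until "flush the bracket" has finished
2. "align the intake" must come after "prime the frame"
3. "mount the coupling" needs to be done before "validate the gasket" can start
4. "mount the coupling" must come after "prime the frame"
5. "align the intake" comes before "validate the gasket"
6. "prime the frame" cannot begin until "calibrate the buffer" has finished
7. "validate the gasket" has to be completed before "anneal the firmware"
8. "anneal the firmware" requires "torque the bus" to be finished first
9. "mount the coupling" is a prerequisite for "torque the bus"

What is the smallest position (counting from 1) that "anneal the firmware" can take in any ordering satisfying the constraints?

8

The steps that are forced before "anneal the firmware", directly or transitively, are "prime the frame", "calibrate the buffer", "flush the bracket", "align the intake", "torque the bus", "validate the gasket", "mount the coupling". That's 7 steps.
So at minimum 7 steps come before "anneal the firmware", putting "anneal the firmware" no earlier than position 8. That position is achievable by scheduling exactly those predecessors first.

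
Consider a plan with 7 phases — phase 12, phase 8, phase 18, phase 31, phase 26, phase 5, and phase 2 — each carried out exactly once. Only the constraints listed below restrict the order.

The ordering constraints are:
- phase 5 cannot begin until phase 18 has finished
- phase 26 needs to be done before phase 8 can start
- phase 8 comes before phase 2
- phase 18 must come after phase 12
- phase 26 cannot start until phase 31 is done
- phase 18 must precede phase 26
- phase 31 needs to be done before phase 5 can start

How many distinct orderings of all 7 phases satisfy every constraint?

12

2 phases have no prerequisites (phase 12, phase 31), so any of them could come first.
Counting all ways to extend the partial order to a total order gives 12.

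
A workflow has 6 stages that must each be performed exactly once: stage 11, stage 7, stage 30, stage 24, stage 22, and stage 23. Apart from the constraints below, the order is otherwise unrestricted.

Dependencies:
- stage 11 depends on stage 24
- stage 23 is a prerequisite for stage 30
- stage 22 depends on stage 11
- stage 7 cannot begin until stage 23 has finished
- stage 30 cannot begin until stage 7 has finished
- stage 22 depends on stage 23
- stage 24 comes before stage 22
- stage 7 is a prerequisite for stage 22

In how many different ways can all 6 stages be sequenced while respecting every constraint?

16

The stages with no prerequisites are stage 24, stage 23; any of them can be placed first.
Counting all ways to extend the partial order to a total order gives 16.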